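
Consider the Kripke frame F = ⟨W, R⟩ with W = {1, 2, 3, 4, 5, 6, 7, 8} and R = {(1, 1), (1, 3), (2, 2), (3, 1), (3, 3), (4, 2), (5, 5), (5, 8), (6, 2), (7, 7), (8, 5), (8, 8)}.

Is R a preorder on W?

No

Reflexive: no — 4 is not related to itself.
Transitive: yes — every two-step R-path is closed by a direct edge.
So R is not a preorder.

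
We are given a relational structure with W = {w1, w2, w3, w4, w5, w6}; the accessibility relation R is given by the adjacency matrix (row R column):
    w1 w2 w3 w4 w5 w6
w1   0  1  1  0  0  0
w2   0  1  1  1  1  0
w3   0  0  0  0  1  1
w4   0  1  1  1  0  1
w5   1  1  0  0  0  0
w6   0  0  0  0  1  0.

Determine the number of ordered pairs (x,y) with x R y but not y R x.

9

Enumerating: (w1,w2), (w1,w3), (w2,w3), (w3,w5), (w3,w6), (w4,w3), (w4,w6), (w5,w1), (w6,w5).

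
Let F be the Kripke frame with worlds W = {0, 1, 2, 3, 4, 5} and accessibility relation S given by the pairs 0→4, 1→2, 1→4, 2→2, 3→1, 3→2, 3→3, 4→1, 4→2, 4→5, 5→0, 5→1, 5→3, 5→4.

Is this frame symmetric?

Symmetric: no — 0 S 4 but not 4 S 0.

No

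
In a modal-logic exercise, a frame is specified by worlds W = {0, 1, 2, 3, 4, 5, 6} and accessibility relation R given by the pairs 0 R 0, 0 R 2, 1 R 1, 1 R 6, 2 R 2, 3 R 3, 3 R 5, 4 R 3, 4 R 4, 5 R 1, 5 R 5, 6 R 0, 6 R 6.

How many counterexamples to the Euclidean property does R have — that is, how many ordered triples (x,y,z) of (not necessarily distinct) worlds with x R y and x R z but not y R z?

6

Enumerating: (0,2,0), (1,6,1), (3,5,3), (4,3,4), (5,1,5), (6,0,6).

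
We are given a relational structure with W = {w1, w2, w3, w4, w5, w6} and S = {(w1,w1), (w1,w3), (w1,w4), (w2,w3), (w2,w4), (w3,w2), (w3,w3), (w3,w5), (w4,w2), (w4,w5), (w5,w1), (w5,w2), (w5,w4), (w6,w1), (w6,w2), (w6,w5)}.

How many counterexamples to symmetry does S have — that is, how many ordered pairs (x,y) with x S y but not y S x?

Enumerating: (w1,w3), (w1,w4), (w3,w5), (w5,w1), (w5,w2), (w6,w1), (w6,w2), (w6,w5).

8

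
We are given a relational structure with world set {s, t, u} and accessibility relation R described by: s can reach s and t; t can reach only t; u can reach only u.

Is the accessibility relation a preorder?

Yes

Reflexive: yes — every world is R-related to itself.
Transitive: yes — every two-step R-path is closed by a direct edge.
So R is a preorder.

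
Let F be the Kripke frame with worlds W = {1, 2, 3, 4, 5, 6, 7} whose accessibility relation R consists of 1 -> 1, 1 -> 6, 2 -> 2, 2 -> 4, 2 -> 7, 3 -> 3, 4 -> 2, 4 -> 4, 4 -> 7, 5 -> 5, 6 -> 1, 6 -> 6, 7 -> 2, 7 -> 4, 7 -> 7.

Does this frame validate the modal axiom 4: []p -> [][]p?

Yes

By correspondence theory, 4 is valid on a frame iff R is transitive.
Transitive: yes — every two-step R-path is closed by a direct edge.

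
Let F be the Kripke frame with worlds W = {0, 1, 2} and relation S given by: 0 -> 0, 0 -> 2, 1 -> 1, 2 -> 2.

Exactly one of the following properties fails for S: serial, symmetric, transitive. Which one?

symmetric

Serial: yes — every world has a successor (e.g. 0 S 0).
Symmetric: no — 0 S 2 but not 2 S 0.
Transitive: yes — every two-step S-path is closed by a direct edge.
Only symmetric fails.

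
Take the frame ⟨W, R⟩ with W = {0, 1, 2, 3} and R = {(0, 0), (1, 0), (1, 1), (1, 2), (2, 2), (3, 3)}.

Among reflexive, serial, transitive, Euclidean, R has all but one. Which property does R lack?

Euclidean

Reflexive: yes — every world is R-related to itself.
Serial: yes — every world has a successor (e.g. 0 R 0).
Transitive: yes — every two-step R-path is closed by a direct edge.
Euclidean: no — 1 R 0 and 1 R 2, but not 0 R 2.
Only Euclidean fails.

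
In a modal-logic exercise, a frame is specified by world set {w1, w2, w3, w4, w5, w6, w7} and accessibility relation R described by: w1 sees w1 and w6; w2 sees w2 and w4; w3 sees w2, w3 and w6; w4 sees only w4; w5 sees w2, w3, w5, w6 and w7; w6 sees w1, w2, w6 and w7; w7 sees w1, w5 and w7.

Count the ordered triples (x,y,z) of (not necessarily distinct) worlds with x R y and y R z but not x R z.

Enumerating: (w1,w6,w2), (w1,w6,w7), (w3,w2,w4), (w3,w6,w1), (w3,w6,w7), (w5,w2,w4), (w5,w6,w1), (w5,w7,w1), (w6,w2,w4), (w6,w7,w5), (w7,w1,w6), (w7,w5,w2), (w7,w5,w3), (w7,w5,w6).

14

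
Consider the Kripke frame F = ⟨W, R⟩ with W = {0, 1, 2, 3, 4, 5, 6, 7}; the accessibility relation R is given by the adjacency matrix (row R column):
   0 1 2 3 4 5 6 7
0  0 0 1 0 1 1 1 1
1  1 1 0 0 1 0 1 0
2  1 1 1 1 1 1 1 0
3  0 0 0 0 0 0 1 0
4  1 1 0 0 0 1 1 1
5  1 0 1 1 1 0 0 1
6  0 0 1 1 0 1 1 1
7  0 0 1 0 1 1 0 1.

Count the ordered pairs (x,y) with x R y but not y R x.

12

Enumerating: (0,6), (0,7), (1,0), (1,6), (2,1), (2,3), (2,4), (4,6), (5,3), (6,5), (6,7), (7,2).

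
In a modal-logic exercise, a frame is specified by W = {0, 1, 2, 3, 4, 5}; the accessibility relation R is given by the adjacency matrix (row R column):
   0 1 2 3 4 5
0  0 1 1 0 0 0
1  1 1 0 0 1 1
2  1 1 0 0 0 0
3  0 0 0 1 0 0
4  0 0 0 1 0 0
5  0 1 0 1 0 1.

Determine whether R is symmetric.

No

Symmetric: no — 1 R 4 but not 4 R 1.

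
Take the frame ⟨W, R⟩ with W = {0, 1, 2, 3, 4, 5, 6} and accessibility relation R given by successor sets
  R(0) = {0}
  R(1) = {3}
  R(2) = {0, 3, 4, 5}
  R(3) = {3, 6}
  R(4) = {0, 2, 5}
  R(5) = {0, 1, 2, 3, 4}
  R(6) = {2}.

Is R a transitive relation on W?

No

Transitive: no — 1 R 3 and 3 R 6, but not 1 R 6.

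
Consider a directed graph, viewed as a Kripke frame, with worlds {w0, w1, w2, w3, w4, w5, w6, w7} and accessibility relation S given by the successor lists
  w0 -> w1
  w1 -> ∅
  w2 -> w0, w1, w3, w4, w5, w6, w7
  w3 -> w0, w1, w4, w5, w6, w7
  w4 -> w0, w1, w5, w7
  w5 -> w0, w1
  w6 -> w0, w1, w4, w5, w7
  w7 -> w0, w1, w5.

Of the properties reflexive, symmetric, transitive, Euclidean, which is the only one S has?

transitive

Reflexive: no — w0 is not related to itself.
Symmetric: no — w0 S w1 but not w1 S w0.
Transitive: yes — every two-step S-path is closed by a direct edge.
Euclidean: no — w2 S w0 and w2 S w3, but not w0 S w3.
Only transitive holds.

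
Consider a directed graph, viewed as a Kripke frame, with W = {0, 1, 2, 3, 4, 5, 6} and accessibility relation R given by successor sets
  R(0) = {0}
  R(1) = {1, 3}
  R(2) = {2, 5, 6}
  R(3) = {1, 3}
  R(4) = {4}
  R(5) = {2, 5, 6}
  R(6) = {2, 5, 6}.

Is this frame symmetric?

Yes

Symmetric: yes — every pair in R has its reverse in R.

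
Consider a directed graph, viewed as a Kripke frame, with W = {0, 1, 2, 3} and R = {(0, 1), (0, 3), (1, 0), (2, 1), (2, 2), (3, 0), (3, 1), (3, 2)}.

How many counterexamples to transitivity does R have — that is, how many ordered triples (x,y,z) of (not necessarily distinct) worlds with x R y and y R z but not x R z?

7

Enumerating: (0,1,0), (0,3,0), (0,3,2), (1,0,1), (1,0,3), (2,1,0), (3,0,3).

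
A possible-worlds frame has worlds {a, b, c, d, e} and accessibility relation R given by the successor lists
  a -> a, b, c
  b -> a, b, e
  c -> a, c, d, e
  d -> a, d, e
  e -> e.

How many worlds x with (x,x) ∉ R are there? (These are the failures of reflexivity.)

0

R is reflexive; there are no such worlds.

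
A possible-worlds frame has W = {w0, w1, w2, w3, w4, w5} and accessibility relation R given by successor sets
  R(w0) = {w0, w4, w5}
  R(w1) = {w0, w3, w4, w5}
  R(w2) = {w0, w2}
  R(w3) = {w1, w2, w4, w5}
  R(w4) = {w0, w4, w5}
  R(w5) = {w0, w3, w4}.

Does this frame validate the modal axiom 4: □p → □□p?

No

By correspondence theory, 4 is valid on a frame iff R is transitive.
Transitive: no — w0 R w5 and w5 R w3, but not w0 R w3.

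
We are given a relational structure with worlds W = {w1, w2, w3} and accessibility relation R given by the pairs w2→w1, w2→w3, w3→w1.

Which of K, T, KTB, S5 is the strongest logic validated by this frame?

Reflexive (axiom T): no — w1 is not related to itself.
Symmetric (axiom B): no — w2 R w1 but not w1 R w2.
Euclidean (axiom 5): no — w2 R w1 and w2 R w3, but not w1 R w3.
So F validates K; T would additionally require R to be reflexive. The strongest is K.

K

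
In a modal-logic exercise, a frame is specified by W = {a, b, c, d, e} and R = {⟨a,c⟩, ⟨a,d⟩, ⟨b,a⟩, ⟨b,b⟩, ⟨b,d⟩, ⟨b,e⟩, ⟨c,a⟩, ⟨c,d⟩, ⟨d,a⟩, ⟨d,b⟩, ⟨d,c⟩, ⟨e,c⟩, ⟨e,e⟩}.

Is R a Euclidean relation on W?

No

Euclidean: no — b R a and b R e, but not a R e.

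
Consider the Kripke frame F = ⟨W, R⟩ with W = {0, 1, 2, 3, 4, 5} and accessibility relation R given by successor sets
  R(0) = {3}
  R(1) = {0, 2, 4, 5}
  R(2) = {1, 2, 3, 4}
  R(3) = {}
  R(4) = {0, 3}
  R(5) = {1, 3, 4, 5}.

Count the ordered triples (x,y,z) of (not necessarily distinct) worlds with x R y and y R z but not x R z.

Enumerating: (1,0,3), (1,2,1), (1,2,3), (1,4,3), (1,5,1), (1,5,3), (2,1,0), (2,1,5), (2,4,0), (5,1,0), (5,1,2), (5,4,0).

12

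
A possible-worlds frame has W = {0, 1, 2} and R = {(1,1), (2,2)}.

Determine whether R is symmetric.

Yes

Symmetric: yes — every pair in R has its reverse in R.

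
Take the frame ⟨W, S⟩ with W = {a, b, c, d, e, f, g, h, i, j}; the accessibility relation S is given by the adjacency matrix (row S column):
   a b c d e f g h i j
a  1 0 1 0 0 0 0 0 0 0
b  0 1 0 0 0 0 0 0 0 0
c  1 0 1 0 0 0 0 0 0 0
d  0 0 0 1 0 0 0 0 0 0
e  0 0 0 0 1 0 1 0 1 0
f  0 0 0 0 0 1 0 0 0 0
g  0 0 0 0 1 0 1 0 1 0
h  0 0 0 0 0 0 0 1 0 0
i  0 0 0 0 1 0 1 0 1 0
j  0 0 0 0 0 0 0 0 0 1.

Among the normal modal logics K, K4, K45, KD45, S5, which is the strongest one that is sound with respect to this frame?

S5

Transitive (axiom 4): yes — every two-step S-path is closed by a direct edge.
Euclidean (axiom 5): yes — any two successors of a common world are S-related.
Serial (axiom D): yes — every world has a successor (e.g. a S a).
Reflexive (axiom T): yes — every world is S-related to itself.
So F validates K, K4, K45, KD45, S5. The strongest is S5.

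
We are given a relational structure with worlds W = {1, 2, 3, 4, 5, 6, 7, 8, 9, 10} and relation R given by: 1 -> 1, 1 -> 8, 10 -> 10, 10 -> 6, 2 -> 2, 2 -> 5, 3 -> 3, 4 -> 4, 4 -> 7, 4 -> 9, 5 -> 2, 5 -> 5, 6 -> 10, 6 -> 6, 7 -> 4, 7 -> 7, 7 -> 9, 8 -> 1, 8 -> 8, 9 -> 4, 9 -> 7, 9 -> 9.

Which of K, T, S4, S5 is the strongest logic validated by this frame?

Reflexive (axiom T): yes — every world is R-related to itself.
Transitive (axiom 4): yes — every two-step R-path is closed by a direct edge.
Euclidean (axiom 5): yes — any two successors of a common world are R-related.
So F validates K, T, S4, S5. The strongest is S5.

S5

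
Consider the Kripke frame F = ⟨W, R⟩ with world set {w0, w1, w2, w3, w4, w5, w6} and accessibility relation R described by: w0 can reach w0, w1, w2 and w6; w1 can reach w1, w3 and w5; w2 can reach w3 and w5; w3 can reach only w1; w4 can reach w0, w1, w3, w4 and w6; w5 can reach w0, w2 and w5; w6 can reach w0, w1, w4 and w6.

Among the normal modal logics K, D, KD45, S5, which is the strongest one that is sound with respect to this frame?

D

Serial (axiom D): yes — every world has a successor (e.g. w0 R w0).
Euclidean (axiom 5): no — w0 R w1 and w0 R w2, but not w1 R w2.
Transitive (axiom 4): no — w0 R w1 and w1 R w3, but not w0 R w3.
Reflexive (axiom T): no — w2 is not related to itself.
So F validates K, D; KD45 would additionally require R to be Euclidean and transitive. The strongest is D.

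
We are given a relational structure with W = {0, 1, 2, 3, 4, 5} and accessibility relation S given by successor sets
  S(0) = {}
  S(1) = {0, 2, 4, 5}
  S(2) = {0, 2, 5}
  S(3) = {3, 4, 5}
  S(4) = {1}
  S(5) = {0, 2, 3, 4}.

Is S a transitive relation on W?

Transitive: no — 1 S 5 and 5 S 3, but not 1 S 3.

No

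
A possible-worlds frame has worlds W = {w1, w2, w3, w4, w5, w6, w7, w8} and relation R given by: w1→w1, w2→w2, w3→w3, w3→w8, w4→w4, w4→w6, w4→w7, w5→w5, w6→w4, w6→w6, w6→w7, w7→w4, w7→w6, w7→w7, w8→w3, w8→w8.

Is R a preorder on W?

Reflexive: yes — every world is R-related to itself.
Transitive: yes — every two-step R-path is closed by a direct edge.
So R is a preorder.

Yes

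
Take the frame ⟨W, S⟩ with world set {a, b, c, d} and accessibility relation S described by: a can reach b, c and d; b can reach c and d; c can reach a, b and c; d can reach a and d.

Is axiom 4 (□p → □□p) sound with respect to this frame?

No

By correspondence theory, 4 is valid on a frame iff S is transitive.
Transitive: no — b S c and c S a, but not b S a.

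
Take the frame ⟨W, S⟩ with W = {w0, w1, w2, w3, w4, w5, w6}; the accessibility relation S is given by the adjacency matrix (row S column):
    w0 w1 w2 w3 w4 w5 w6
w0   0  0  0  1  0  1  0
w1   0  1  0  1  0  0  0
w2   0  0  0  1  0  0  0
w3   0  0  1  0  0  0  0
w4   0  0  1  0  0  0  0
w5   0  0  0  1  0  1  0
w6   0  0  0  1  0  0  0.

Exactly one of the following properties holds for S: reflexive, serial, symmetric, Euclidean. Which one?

Reflexive: no — w0 is not related to itself.
Serial: yes — every world has a successor (e.g. w0 S w3).
Symmetric: no — w0 S w3 but not w3 S w0.
Euclidean: no — w0 S w3 and w0 S w5, but not w3 S w5.
Only serial holds.

serial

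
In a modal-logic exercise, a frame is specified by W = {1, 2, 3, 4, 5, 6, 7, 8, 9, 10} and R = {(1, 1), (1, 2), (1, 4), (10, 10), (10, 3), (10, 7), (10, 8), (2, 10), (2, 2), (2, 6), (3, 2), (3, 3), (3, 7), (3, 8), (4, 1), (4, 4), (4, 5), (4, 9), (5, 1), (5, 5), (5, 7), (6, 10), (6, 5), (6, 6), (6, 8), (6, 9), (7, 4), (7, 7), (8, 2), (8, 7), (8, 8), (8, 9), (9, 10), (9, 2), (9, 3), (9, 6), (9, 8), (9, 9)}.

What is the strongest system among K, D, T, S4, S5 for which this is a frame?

T

Serial (axiom D): yes — every world has a successor (e.g. 1 R 1).
Reflexive (axiom T): yes — every world is R-related to itself.
Transitive (axiom 4): no — 1 R 2 and 2 R 10, but not 1 R 10.
Euclidean (axiom 5): no — 1 R 2 and 1 R 4, but not 2 R 4.
So F validates K, D, T; S4 would additionally require R to be transitive. The strongest is T.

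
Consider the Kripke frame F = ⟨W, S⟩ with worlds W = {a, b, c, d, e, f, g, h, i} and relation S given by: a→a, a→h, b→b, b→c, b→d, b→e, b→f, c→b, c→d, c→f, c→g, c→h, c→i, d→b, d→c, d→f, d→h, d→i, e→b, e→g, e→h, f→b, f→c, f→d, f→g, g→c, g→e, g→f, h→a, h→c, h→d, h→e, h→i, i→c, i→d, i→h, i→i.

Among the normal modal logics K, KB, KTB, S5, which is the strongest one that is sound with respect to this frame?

Symmetric (axiom B): yes — every pair in S has its reverse in S.
Reflexive (axiom T): no — c is not related to itself.
Euclidean (axiom 5): no — b S c and b S e, but not c S e.
So F validates K, KB; KTB would additionally require S to be reflexive. The strongest is KB.

KB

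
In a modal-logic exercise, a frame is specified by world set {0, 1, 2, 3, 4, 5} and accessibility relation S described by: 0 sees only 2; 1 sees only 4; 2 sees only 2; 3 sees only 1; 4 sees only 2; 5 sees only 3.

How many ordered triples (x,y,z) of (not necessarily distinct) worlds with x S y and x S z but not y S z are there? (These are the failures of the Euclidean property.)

3

Enumerating: (1,4,4), (3,1,1), (5,3,3).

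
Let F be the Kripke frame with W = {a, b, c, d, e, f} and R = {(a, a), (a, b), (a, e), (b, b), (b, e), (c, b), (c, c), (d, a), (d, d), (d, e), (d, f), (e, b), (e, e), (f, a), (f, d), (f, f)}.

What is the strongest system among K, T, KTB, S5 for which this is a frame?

T

Reflexive (axiom T): yes — every world is R-related to itself.
Symmetric (axiom B): no — a R b but not b R a.
Euclidean (axiom 5): no — d R a and d R f, but not a R f.
So F validates K, T; KTB would additionally require R to be symmetric. The strongest is T.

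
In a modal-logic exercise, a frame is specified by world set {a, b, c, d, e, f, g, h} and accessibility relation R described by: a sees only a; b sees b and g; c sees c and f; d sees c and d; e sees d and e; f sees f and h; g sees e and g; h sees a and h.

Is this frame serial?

Yes

Serial: yes — every world has a successor (e.g. a R a).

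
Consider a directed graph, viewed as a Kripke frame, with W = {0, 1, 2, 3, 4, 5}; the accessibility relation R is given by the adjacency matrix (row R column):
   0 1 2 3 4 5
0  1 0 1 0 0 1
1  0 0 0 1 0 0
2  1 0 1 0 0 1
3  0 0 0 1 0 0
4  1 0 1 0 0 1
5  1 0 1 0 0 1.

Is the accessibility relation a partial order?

Reflexive: no — 1 is not related to itself.
Transitive: yes — every two-step R-path is closed by a direct edge.
Antisymmetric: no — 0 R 2 and 2 R 0 with 0 ≠ 2.
So R is not a partial order.

No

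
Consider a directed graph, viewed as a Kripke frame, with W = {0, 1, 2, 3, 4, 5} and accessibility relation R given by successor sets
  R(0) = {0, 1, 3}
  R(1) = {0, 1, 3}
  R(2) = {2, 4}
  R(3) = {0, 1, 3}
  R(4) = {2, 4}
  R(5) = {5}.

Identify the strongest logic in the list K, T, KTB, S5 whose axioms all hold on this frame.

S5

Reflexive (axiom T): yes — every world is R-related to itself.
Symmetric (axiom B): yes — every pair in R has its reverse in R.
Euclidean (axiom 5): yes — any two successors of a common world are R-related.
So F validates K, T, KTB, S5. The strongest is S5.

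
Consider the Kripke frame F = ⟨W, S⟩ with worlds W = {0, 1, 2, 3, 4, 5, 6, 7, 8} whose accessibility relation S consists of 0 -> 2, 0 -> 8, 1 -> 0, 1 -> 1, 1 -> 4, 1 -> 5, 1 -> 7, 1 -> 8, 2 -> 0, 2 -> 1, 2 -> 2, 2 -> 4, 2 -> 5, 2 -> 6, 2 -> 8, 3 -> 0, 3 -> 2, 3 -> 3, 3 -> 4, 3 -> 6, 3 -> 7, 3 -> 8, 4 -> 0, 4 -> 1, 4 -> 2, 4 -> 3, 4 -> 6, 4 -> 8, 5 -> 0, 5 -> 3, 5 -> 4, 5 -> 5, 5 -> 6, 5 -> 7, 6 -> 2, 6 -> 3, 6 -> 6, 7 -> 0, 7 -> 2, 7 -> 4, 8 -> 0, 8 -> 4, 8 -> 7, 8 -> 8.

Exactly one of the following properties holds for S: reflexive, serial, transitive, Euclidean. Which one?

serial

Reflexive: no — 0 is not related to itself.
Serial: yes — every world has a successor (e.g. 0 S 2).
Transitive: no — 0 S 2 and 2 S 1, but not 0 S 1.
Euclidean: no — 0 S 8 and 0 S 2, but not 8 S 2.
Only serial holds.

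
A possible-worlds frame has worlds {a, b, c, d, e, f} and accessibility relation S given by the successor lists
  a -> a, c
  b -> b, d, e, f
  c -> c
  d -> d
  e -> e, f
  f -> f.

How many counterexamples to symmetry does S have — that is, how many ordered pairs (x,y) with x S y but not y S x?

5

Enumerating: (a,c), (b,d), (b,e), (b,f), (e,f).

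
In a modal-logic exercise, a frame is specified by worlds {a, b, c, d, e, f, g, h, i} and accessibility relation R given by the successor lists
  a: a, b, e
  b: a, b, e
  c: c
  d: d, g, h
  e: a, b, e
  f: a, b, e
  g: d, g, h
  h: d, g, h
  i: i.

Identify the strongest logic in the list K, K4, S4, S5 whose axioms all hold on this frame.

K4

Transitive (axiom 4): yes — every two-step R-path is closed by a direct edge.
Reflexive (axiom T): no — f is not related to itself.
Euclidean (axiom 5): yes — any two successors of a common world are R-related.
So F validates K, K4; S4 would additionally require R to be reflexive. The strongest is K4.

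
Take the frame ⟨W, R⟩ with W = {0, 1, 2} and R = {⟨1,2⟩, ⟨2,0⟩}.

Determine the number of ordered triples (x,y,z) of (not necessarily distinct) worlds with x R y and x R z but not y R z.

2

Enumerating: (1,2,2), (2,0,0).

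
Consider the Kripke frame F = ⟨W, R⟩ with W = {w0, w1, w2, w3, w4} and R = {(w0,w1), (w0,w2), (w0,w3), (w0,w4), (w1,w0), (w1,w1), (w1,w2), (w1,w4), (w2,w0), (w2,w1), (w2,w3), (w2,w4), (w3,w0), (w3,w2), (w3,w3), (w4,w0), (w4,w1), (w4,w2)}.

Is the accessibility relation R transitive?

Transitive: no — w1 R w0 and w0 R w3, but not w1 R w3.

No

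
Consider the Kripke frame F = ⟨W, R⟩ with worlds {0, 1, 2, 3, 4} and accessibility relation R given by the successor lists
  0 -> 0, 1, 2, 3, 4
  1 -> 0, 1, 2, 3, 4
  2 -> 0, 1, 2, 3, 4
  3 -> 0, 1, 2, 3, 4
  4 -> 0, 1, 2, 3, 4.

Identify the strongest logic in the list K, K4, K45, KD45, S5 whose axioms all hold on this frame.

S5

Transitive (axiom 4): yes — every two-step R-path is closed by a direct edge.
Euclidean (axiom 5): yes — any two successors of a common world are R-related.
Serial (axiom D): yes — every world has a successor (e.g. 0 R 0).
Reflexive (axiom T): yes — every world is R-related to itself.
So F validates K, K4, K45, KD45, S5. The strongest is S5.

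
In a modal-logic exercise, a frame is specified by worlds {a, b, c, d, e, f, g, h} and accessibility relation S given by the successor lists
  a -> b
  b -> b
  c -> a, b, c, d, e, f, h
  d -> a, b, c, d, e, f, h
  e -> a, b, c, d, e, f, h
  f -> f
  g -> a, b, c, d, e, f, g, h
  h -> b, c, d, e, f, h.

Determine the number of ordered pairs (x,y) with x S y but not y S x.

Enumerating: (a,b), (c,a), (c,b), (c,f), (d,a), (d,b), (d,f), (e,a), (e,b), (e,f), (g,a), (g,b), … and 7 more.
Total: 19.

19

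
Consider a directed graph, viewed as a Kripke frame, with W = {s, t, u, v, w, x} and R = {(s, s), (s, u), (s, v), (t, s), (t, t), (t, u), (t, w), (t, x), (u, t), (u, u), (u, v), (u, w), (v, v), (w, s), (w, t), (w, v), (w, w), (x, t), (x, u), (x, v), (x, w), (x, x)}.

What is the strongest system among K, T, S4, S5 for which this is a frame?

T

Reflexive (axiom T): yes — every world is R-related to itself.
Transitive (axiom 4): no — s R u and u R t, but not s R t.
Euclidean (axiom 5): no — s R v and s R u, but not v R u.
So F validates K, T; S4 would additionally require R to be transitive. The strongest is T.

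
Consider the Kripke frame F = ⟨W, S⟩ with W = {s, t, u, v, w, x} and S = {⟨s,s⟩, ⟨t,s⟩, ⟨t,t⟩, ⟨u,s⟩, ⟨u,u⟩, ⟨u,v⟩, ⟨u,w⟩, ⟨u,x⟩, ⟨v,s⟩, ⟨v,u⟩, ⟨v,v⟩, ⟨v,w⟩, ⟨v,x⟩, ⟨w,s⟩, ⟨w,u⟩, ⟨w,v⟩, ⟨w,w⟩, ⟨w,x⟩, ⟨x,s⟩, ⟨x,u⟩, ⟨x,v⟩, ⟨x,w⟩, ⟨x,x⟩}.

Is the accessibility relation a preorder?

Yes

Reflexive: yes — every world is S-related to itself.
Transitive: yes — every two-step S-path is closed by a direct edge.
So S is a preorder.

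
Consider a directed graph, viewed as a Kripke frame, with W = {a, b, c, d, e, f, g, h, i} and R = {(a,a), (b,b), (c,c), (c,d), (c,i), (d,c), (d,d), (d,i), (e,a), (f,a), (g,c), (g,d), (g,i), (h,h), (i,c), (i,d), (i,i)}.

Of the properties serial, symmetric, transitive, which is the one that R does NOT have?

symmetric

Serial: yes — every world has a successor (e.g. a R a).
Symmetric: no — e R a but not a R e.
Transitive: yes — every two-step R-path is closed by a direct edge.
Only symmetric fails.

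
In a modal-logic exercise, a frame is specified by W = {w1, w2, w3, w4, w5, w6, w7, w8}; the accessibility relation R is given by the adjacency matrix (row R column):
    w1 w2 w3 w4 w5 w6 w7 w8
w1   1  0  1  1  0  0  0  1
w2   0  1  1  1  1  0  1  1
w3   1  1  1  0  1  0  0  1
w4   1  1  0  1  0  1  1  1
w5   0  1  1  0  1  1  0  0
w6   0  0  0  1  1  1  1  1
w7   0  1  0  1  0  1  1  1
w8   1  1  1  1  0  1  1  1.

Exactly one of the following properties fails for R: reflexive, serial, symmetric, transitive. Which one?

transitive

Reflexive: yes — every world is R-related to itself.
Serial: yes — every world has a successor (e.g. w1 R w1).
Symmetric: yes — every pair in R has its reverse in R.
Transitive: no — w1 R w3 and w3 R w2, but not w1 R w2.
Only transitive fails.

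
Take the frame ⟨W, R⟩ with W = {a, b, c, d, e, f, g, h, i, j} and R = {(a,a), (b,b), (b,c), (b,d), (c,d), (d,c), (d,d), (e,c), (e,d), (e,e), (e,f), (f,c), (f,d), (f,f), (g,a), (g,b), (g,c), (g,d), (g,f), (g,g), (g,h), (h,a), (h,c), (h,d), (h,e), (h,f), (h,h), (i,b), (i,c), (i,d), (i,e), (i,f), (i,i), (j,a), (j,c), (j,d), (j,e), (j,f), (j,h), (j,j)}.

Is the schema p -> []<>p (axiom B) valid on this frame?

No

The schema B characterises exactly the symmetric frames.
Symmetric: no — b R c but not c R b.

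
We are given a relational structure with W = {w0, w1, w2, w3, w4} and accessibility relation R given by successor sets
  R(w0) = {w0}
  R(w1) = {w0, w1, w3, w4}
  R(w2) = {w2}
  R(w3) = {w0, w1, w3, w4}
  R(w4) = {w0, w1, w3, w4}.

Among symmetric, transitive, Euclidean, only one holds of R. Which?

transitive

Symmetric: no — w1 R w0 but not w0 R w1.
Transitive: yes — every two-step R-path is closed by a direct edge.
Euclidean: no — w1 R w0 and w1 R w3, but not w0 R w3.
Only transitive holds.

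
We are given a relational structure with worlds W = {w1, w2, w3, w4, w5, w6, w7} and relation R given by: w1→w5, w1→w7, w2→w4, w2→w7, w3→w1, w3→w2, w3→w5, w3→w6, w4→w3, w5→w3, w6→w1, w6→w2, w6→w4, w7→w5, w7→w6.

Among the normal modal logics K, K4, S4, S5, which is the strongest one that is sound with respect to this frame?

Transitive (axiom 4): no — w1 R w5 and w5 R w3, but not w1 R w3.
Reflexive (axiom T): no — w1 is not related to itself.
Euclidean (axiom 5): no — w1 R w5 and w1 R w7, but not w5 R w7.
So F validates K; K4 would additionally require R to be transitive. The strongest is K.

K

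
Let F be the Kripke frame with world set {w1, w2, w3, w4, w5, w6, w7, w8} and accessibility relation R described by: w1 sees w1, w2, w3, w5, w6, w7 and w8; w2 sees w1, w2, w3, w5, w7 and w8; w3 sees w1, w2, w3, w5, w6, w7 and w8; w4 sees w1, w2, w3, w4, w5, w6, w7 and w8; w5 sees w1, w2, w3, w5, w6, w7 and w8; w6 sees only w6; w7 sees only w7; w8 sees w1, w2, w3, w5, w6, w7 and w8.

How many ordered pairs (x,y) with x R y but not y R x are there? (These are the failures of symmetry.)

Enumerating: (w1,w6), (w1,w7), (w2,w7), (w3,w6), (w3,w7), (w4,w1), (w4,w2), (w4,w3), (w4,w5), (w4,w6), (w4,w7), (w4,w8), (w5,w6), (w5,w7), (w8,w6), (w8,w7).

16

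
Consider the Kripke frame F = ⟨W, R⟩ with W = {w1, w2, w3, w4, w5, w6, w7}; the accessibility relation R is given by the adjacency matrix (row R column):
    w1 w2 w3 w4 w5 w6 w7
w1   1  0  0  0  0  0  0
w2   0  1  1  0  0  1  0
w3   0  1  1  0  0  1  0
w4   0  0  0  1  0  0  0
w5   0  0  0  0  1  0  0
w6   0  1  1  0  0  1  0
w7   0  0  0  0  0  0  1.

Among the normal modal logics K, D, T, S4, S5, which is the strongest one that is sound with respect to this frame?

Serial (axiom D): yes — every world has a successor (e.g. w1 R w1).
Reflexive (axiom T): yes — every world is R-related to itself.
Transitive (axiom 4): yes — every two-step R-path is closed by a direct edge.
Euclidean (axiom 5): yes — any two successors of a common world are R-related.
So F validates K, D, T, S4, S5. The strongest is S5.

S5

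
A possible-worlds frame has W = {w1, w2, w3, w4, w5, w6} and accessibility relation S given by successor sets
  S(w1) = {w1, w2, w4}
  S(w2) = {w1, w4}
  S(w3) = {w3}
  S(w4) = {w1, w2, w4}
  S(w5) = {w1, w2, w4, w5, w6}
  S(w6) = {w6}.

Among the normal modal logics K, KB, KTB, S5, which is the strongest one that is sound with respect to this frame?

K

Symmetric (axiom B): no — w5 S w1 but not w1 S w5.
Reflexive (axiom T): no — w2 is not related to itself.
Euclidean (axiom 5): no — w5 S w1 and w5 S w6, but not w1 S w6.
So F validates K; KB would additionally require S to be symmetric. The strongest is K.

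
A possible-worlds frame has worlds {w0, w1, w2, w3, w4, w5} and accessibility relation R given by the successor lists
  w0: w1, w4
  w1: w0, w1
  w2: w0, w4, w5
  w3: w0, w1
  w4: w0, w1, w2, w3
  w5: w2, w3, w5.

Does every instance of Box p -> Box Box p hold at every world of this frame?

Axiom 4 corresponds to the accessibility relation being transitive.
Transitive: no — w0 R w4 and w4 R w2, but not w0 R w2.

No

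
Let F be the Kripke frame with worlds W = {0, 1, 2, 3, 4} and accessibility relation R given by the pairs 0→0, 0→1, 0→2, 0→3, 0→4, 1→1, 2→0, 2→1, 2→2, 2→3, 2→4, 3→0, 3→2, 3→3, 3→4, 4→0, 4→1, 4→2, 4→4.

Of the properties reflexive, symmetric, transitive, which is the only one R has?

reflexive

Reflexive: yes — every world is R-related to itself.
Symmetric: no — 0 R 1 but not 1 R 0.
Transitive: no — 3 R 0 and 0 R 1, but not 3 R 1.
Only reflexive holds.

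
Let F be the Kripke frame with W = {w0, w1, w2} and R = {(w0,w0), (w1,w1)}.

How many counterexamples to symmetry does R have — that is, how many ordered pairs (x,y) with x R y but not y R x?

0

R is symmetric; there are no such tuples.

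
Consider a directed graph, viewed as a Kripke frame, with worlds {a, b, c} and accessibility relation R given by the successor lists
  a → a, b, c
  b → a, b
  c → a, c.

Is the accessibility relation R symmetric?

Symmetric: yes — every pair in R has its reverse in R.

Yes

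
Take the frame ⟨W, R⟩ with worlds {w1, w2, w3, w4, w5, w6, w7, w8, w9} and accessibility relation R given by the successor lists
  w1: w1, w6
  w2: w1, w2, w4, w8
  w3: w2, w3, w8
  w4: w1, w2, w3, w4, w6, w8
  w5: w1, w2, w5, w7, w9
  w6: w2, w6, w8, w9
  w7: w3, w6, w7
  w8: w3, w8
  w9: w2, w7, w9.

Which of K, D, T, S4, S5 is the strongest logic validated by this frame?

T

Serial (axiom D): yes — every world has a successor (e.g. w1 R w1).
Reflexive (axiom T): yes — every world is R-related to itself.
Transitive (axiom 4): no — w1 R w6 and w6 R w2, but not w1 R w2.
Euclidean (axiom 5): no — w2 R w1 and w2 R w4, but not w1 R w4.
So F validates K, D, T; S4 would additionally require R to be transitive. The strongest is T.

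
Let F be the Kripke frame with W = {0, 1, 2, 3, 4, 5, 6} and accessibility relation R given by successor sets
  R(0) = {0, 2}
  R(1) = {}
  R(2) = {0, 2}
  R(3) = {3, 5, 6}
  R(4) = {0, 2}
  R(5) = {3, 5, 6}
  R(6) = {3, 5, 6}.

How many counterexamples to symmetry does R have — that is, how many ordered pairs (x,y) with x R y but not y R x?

Enumerating: (4,0), (4,2).

2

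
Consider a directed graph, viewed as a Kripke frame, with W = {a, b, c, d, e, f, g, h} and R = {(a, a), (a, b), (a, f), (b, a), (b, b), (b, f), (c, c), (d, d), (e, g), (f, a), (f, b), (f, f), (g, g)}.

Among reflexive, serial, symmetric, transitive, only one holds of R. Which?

transitive

Reflexive: no — e is not related to itself.
Serial: no — h has no R-successor.
Symmetric: no — e R g but not g R e.
Transitive: yes — every two-step R-path is closed by a direct edge.
Only transitive holds.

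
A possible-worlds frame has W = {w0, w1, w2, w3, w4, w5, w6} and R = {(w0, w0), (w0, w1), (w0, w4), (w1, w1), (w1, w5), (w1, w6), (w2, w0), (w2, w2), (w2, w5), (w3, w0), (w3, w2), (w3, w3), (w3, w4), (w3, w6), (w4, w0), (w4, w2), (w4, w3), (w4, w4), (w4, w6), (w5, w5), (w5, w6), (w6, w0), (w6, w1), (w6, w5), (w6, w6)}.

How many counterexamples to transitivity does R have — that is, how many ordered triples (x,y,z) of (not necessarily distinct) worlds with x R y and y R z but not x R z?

Enumerating: (w0,w1,w5), (w0,w1,w6), (w0,w4,w2), (w0,w4,w3), (w0,w4,w6), (w1,w6,w0), (w2,w0,w1), (w2,w0,w4), (w2,w5,w6), (w3,w0,w1), (w3,w2,w5), (w3,w6,w1), … and 8 more.
Total: 20.

20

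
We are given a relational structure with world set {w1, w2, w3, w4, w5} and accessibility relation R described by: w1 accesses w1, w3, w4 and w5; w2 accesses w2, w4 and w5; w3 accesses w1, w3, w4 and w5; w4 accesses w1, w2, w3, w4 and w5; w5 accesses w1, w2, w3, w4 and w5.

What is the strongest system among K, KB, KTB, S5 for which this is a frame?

KTB

Symmetric (axiom B): yes — every pair in R has its reverse in R.
Reflexive (axiom T): yes — every world is R-related to itself.
Euclidean (axiom 5): no — w4 R w1 and w4 R w2, but not w1 R w2.
So F validates K, KB, KTB; S5 would additionally require R to be Euclidean. The strongest is KTB.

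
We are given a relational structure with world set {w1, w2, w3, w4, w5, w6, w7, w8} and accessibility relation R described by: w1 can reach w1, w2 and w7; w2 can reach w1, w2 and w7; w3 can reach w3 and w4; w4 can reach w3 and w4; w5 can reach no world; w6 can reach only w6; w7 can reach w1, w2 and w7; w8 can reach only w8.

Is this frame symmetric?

Yes

Symmetric: yes — every pair in R has its reverse in R.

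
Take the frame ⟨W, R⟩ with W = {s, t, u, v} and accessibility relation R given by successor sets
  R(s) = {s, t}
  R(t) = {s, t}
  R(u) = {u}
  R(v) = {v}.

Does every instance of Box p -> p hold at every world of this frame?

Yes

The schema T characterises exactly the reflexive frames.
Reflexive: yes — every world is R-related to itself.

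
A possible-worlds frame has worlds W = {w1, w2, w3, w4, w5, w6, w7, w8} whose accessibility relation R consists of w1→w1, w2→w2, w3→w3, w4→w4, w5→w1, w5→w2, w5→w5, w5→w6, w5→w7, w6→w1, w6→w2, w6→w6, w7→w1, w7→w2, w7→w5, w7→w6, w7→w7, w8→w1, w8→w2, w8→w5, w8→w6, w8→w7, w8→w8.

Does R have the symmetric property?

No

Symmetric: no — w5 R w1 but not w1 R w5.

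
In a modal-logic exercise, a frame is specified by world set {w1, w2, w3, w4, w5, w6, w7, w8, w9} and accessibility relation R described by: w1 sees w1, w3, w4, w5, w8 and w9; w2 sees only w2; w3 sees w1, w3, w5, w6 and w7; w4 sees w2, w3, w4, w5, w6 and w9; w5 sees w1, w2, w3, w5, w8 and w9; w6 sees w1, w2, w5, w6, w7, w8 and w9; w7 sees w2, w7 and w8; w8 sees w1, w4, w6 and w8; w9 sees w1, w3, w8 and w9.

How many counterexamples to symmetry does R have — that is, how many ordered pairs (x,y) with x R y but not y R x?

21

Enumerating: (w1,w4), (w3,w6), (w3,w7), (w4,w2), (w4,w3), (w4,w5), (w4,w6), (w4,w9), (w5,w2), (w5,w8), (w5,w9), (w6,w1), … and 9 more.
Total: 21.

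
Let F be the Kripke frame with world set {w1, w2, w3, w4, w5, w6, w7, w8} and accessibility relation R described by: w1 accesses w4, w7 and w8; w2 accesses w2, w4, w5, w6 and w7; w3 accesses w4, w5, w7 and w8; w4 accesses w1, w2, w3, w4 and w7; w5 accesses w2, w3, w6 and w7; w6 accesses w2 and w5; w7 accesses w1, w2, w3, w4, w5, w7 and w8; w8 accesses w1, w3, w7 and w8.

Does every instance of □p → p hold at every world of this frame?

By correspondence theory, T is valid on a frame iff R is reflexive.
Reflexive: no — w1 is not related to itself.

No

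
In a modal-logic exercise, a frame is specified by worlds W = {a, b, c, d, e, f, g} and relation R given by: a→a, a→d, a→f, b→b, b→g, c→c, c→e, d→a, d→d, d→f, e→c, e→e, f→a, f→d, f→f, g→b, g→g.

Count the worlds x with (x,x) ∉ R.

0

R is reflexive; there are no such worlds.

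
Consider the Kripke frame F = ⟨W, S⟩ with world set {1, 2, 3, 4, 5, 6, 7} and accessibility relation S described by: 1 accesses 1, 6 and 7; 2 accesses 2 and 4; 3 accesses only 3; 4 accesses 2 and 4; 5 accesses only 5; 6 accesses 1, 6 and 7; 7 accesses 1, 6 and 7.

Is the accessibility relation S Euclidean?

Euclidean: yes — any two successors of a common world are S-related.

Yes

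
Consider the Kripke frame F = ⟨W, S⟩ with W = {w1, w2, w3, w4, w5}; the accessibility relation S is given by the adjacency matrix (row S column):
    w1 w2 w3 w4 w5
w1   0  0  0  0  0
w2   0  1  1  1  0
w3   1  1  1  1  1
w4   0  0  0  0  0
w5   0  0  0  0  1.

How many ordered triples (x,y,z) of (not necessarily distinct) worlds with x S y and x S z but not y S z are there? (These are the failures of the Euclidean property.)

Enumerating: (w2,w4,w2), (w2,w4,w3), (w2,w4,w4), (w3,w1,w1), (w3,w1,w2), (w3,w1,w3), (w3,w1,w4), (w3,w1,w5), (w3,w2,w1), (w3,w2,w5), (w3,w4,w1), (w3,w4,w2), … and 7 more.
Total: 19.

19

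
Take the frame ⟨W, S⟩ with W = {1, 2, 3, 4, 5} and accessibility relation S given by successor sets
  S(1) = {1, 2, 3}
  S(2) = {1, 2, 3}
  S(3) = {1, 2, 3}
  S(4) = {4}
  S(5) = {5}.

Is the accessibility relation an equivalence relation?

Yes

Reflexive: yes — every world is S-related to itself.
Symmetric: yes — every pair in S has its reverse in S.
Transitive: yes — every two-step S-path is closed by a direct edge.
So S is an equivalence relation.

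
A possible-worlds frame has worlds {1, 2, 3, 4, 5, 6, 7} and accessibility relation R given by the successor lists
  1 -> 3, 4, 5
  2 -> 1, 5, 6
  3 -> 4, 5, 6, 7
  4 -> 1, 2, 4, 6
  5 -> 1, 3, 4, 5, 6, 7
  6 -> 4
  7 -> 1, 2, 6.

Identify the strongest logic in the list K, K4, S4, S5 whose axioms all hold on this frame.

K

Transitive (axiom 4): no — 1 R 3 and 3 R 6, but not 1 R 6.
Reflexive (axiom T): no — 1 is not related to itself.
Euclidean (axiom 5): no — 1 R 4 and 1 R 3, but not 4 R 3.
So F validates K; K4 would additionally require R to be transitive. The strongest is K.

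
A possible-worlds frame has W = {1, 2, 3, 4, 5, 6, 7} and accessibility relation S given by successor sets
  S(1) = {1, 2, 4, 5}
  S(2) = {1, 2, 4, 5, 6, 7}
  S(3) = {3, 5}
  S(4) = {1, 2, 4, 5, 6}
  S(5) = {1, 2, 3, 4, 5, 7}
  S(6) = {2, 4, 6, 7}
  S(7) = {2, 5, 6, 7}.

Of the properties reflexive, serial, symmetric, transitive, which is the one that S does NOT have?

Reflexive: yes — every world is S-related to itself.
Serial: yes — every world has a successor (e.g. 1 S 1).
Symmetric: yes — every pair in S has its reverse in S.
Transitive: no — 1 S 2 and 2 S 6, but not 1 S 6.
Only transitive fails.

transitive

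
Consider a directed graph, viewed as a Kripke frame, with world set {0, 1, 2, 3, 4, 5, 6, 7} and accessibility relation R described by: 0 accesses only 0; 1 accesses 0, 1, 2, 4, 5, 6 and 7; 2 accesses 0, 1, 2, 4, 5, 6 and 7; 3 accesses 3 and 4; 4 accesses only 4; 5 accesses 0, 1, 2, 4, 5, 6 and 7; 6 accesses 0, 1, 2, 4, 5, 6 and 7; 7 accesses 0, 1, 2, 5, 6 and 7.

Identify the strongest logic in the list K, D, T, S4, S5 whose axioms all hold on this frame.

T

Serial (axiom D): yes — every world has a successor (e.g. 0 R 0).
Reflexive (axiom T): yes — every world is R-related to itself.
Transitive (axiom 4): no — 7 R 1 and 1 R 4, but not 7 R 4.
Euclidean (axiom 5): no — 1 R 0 and 1 R 2, but not 0 R 2.
So F validates K, D, T; S4 would additionally require R to be transitive. The strongest is T.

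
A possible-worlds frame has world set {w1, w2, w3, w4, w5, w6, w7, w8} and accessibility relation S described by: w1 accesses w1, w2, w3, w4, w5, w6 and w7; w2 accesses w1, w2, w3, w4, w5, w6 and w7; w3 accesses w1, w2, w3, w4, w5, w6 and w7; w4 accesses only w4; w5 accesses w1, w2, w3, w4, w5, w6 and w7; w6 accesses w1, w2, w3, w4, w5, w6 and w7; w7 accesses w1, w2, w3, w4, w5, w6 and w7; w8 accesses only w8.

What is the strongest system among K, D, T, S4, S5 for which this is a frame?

Serial (axiom D): yes — every world has a successor (e.g. w1 S w1).
Reflexive (axiom T): yes — every world is S-related to itself.
Transitive (axiom 4): yes — every two-step S-path is closed by a direct edge.
Euclidean (axiom 5): no — w1 S w4 and w1 S w2, but not w4 S w2.
So F validates K, D, T, S4; S5 would additionally require S to be Euclidean. The strongest is S4.

S4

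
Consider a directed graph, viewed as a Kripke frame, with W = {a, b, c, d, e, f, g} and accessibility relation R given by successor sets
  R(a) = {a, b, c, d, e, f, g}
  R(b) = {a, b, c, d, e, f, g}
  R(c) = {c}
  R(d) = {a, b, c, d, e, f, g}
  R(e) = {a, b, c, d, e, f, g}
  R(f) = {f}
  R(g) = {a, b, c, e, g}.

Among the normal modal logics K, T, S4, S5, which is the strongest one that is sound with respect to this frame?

T

Reflexive (axiom T): yes — every world is R-related to itself.
Transitive (axiom 4): no — g R a and a R d, but not g R d.
Euclidean (axiom 5): no — a R c and a R b, but not c R b.
So F validates K, T; S4 would additionally require R to be transitive. The strongest is T.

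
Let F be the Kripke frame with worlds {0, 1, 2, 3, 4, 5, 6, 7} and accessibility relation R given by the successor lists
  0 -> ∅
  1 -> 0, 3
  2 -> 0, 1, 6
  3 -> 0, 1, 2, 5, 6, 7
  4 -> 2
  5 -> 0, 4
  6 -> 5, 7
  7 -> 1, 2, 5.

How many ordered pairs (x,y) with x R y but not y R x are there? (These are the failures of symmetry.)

Enumerating: (1,0), (2,0), (2,1), (2,6), (3,0), (3,2), (3,5), (3,6), (3,7), (4,2), (5,0), (5,4), (6,5), (6,7), (7,1), (7,2), (7,5).

17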